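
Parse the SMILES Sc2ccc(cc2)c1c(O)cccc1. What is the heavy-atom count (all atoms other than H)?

Every atom symbol written in the SMILES (organic subset) is one heavy atom; implicit H are not written.
Heavy atoms by element → C:12, O:1, S:1.
Total: 14.

14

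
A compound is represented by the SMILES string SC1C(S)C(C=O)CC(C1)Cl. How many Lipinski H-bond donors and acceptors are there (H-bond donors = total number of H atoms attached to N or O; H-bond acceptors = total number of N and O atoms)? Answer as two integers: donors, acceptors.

Donors: find every N or O and count the H atoms it carries.
  atom 7 (O): bond orders sum to 2 → 0 H
Lipinski HBD = 0.
Acceptors: N atoms = 0, O atoms = 1 → HBA = 1.

0, 1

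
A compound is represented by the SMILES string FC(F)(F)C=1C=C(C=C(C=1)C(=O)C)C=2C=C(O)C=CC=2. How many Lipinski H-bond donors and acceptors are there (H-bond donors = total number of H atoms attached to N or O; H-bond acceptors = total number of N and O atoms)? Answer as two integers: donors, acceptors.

Donors: find every N or O and count the H atoms it carries.
  atom 12 (O): bond orders sum to 2 → 0 H
  atom 17 (O): bond orders sum to 1 → 1 H
Lipinski HBD = 1.
Acceptors: N atoms = 0, O atoms = 2 → HBA = 2.

1, 2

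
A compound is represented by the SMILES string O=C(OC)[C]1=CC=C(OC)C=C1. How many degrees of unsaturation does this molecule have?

Degree of unsaturation = (number of rings) + (number of π bonds).
Ring closures in the SMILES: 1.
π bonds: 4 double bonds (each 1 DoU) → 4 DoU from unsaturation.
Total DoU = 1 + 4 = 5.

5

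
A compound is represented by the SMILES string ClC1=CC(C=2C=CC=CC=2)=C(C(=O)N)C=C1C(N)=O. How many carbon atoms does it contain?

14

Count every carbon token in the SMILES (each C, including those in ring-closure positions and inside branches).
Carbon count: 14.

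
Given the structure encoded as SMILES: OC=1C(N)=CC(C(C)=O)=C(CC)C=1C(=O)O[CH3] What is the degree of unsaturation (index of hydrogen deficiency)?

Molecular formula: C12H15NO4.
DoU = (2C + 2 + N − H − X) / 2, where X is the halogen count and O/S are ignored.
    = (2·12 + 2 + 1 − 15 − 0) / 2 = 12 / 2 = 6.

6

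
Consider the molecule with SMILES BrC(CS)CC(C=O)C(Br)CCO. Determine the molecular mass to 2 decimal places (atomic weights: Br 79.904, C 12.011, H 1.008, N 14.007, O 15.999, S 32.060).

334.07 g/mol

First, the molecular formula is C8H14Br2O2S (counting implicit H from valence).
  Br: 2 × 79.904 = 159.808
  C: 8 × 12.011 = 96.088
  H: 14 × 1.008 = 14.112
  O: 2 × 15.999 = 31.998
  S: 1 × 32.060 = 32.060
Sum: 2×79.904 + 8×12.011 + 14×1.008 + 2×15.999 + 1×32.060 = 334.066 → 334.07 g/mol.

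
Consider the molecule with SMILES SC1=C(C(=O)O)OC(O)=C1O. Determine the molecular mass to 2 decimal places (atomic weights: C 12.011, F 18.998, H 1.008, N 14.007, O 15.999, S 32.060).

176.14 g/mol

First, the molecular formula is C5H4O5S (counting implicit H from valence).
  C: 5 × 12.011 = 60.055
  H: 4 × 1.008 = 4.032
  O: 5 × 15.999 = 79.995
  S: 1 × 32.060 = 32.060
Sum: 5×12.011 + 4×1.008 + 5×15.999 + 1×32.060 = 176.142 → 176.14 g/mol.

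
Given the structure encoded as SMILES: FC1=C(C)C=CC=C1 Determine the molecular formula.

Walk through each heavy atom and fill implicit hydrogens from standard valence (C 4, N 3, O 2, S 2, halogen 1):
  atom 1: F (halogen, monovalent) → 0 H
  atom 2: C, bond orders sum to 4 (valence 4) → 0 H
  atom 3: C, bond orders sum to 4 (valence 4) → 0 H
  atom 4: C, bond orders sum to 1 (valence 4) → 3 H
  atom 5: C, bond orders sum to 3 (valence 4) → 1 H
  atom 6: C, bond orders sum to 3 (valence 4) → 1 H
  atom 7: C, bond orders sum to 3 (valence 4) → 1 H
  atom 8: C, bond orders sum to 3 (valence 4) → 1 H
Totals → C:7, H:7, F:1.

C7H7F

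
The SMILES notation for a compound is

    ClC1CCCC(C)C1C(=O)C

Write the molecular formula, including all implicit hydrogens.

Walk through each heavy atom and fill implicit hydrogens from standard valence (C 4, N 3, O 2, S 2, halogen 1):
  atom 1: Cl (halogen, monovalent) → 0 H
  atom 2: C, bond orders sum to 3 (valence 4) → 1 H
  atom 3: C, bond orders sum to 2 (valence 4) → 2 H
  atom 4: C, bond orders sum to 2 (valence 4) → 2 H
  atom 5: C, bond orders sum to 2 (valence 4) → 2 H
  atom 6: C, bond orders sum to 3 (valence 4) → 1 H
  atom 7: C, bond orders sum to 1 (valence 4) → 3 H
  atom 8: C, bond orders sum to 3 (valence 4) → 1 H
  atom 9: C, bond orders sum to 4 (valence 4) → 0 H
  atom 10: O, bond orders sum to 2 (valence 2) → 0 H
  atom 11: C, bond orders sum to 1 (valence 4) → 3 H
Totals → C:9, H:15, Cl:1, O:1.

C9H15ClO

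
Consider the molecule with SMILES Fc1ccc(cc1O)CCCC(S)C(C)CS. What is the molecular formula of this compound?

Walk through each heavy atom and fill implicit hydrogens from standard valence (C 4, N 3, O 2, S 2, halogen 1); for lowercase aromatic atoms, an aromatic c carries 1 H when it has two neighbours and 0 H with three, and aromatic n carries 0 H:
  atom 1: F (halogen, monovalent) → 0 H
  atom 2: aromatic c, 3 neighbours → 0 H
  atom 3: aromatic c, 2 neighbours → 1 H
  atom 4: aromatic c, 2 neighbours → 1 H
  atom 5: aromatic c, 3 neighbours → 0 H
  atom 6: aromatic c, 2 neighbours → 1 H
  atom 7: aromatic c, 3 neighbours → 0 H
  atom 8: O, bond orders sum to 1 (valence 2) → 1 H
  atom 9: C, bond orders sum to 2 (valence 4) → 2 H
  atom 10: C, bond orders sum to 2 (valence 4) → 2 H
  atom 11: C, bond orders sum to 2 (valence 4) → 2 H
  atom 12: C, bond orders sum to 3 (valence 4) → 1 H
  atom 13: S, bond orders sum to 1 (valence 2) → 1 H
  atom 14: C, bond orders sum to 3 (valence 4) → 1 H
  atom 15: C, bond orders sum to 1 (valence 4) → 3 H
  atom 16: C, bond orders sum to 2 (valence 4) → 2 H
  atom 17: S, bond orders sum to 1 (valence 2) → 1 H
Totals → C:13, H:19, F:1, O:1, S:2.

C13H19FOS2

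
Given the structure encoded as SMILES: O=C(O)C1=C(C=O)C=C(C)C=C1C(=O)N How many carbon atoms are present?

Count every carbon token in the SMILES (each C, including those in ring-closure positions and inside branches).
Carbon count: 10.

10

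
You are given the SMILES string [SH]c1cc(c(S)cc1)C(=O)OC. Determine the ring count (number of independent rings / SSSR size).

In SMILES, each pair of matching ring-closure digits denotes one ring-closing bond; the number of such bonds equals the number of independent rings.
Ring-closure bonds here: 1.

1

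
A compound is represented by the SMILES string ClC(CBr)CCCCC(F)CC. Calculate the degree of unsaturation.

0

Degree of unsaturation = (number of rings) + (number of π bonds).
Ring closures in the SMILES: 0.
π bonds: none → 0 DoU from unsaturation.
Total DoU = 0 + 0 = 0.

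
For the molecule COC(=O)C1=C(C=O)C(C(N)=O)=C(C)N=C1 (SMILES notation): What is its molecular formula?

C10H10N2O4

Walk through each heavy atom and fill implicit hydrogens from standard valence (C 4, N 3, O 2, S 2, halogen 1):
  atom 1: C, bond orders sum to 1 (valence 4) → 3 H
  atom 2: O, bond orders sum to 2 (valence 2) → 0 H
  atom 3: C, bond orders sum to 4 (valence 4) → 0 H
  atom 4: O, bond orders sum to 2 (valence 2) → 0 H
  atom 5: C, bond orders sum to 4 (valence 4) → 0 H
  atom 6: C, bond orders sum to 4 (valence 4) → 0 H
  atom 7: C, bond orders sum to 3 (valence 4) → 1 H
  atom 8: O, bond orders sum to 2 (valence 2) → 0 H
  atom 9: C, bond orders sum to 4 (valence 4) → 0 H
  atom 10: C, bond orders sum to 4 (valence 4) → 0 H
  atom 11: N, bond orders sum to 1 (valence 3) → 2 H
  atom 12: O, bond orders sum to 2 (valence 2) → 0 H
  atom 13: C, bond orders sum to 4 (valence 4) → 0 H
  atom 14: C, bond orders sum to 1 (valence 4) → 3 H
  atom 15: N, bond orders sum to 3 (valence 3) → 0 H
  atom 16: C, bond orders sum to 3 (valence 4) → 1 H
Totals → C:10, H:10, N:2, O:4.
In Hill order: C10H10N2O4.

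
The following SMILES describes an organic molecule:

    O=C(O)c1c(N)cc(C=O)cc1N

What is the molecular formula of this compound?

Walk through each heavy atom and fill implicit hydrogens from standard valence (C 4, N 3, O 2, S 2, halogen 1); for lowercase aromatic atoms, an aromatic c carries 1 H when it has two neighbours and 0 H with three, and aromatic n carries 0 H:
  atom 1: O, bond orders sum to 2 (valence 2) → 0 H
  atom 2: C, bond orders sum to 4 (valence 4) → 0 H
  atom 3: O, bond orders sum to 1 (valence 2) → 1 H
  atom 4: aromatic c, 3 neighbours → 0 H
  atom 5: aromatic c, 3 neighbours → 0 H
  atom 6: N, bond orders sum to 1 (valence 3) → 2 H
  atom 7: aromatic c, 2 neighbours → 1 H
  atom 8: aromatic c, 3 neighbours → 0 H
  atom 9: C, bond orders sum to 3 (valence 4) → 1 H
  atom 10: O, bond orders sum to 2 (valence 2) → 0 H
  atom 11: aromatic c, 2 neighbours → 1 H
  atom 12: aromatic c, 3 neighbours → 0 H
  atom 13: N, bond orders sum to 1 (valence 3) → 2 H
Totals → C:8, H:8, N:2, O:3.

C8H8N2O3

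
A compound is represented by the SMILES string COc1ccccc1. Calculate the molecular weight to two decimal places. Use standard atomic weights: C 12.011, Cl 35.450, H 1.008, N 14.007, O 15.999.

First, the molecular formula is C7H8O (counting implicit H from valence).
  C: 7 × 12.011 = 84.077
  H: 8 × 1.008 = 8.064
  O: 1 × 15.999 = 15.999
Sum: 7×12.011 + 8×1.008 + 1×15.999 = 108.140 → 108.14 g/mol.

108.14 g/mol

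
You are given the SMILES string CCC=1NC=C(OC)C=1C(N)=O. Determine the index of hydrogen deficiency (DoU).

Degree of unsaturation = (number of rings) + (number of π bonds).
Ring closures in the SMILES: 1.
π bonds: 3 double bonds (each 1 DoU) → 3 DoU from unsaturation.
Total DoU = 1 + 3 = 4.

4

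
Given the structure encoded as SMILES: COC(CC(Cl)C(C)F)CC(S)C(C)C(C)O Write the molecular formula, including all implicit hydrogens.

C12H24ClFO2S

Walk through each heavy atom and fill implicit hydrogens from standard valence (C 4, N 3, O 2, S 2, halogen 1):
  atom 1: C, bond orders sum to 1 (valence 4) → 3 H
  atom 2: O, bond orders sum to 2 (valence 2) → 0 H
  atom 3: C, bond orders sum to 3 (valence 4) → 1 H
  atom 4: C, bond orders sum to 2 (valence 4) → 2 H
  atom 5: C, bond orders sum to 3 (valence 4) → 1 H
  atom 6: Cl (halogen, monovalent) → 0 H
  atom 7: C, bond orders sum to 3 (valence 4) → 1 H
  atom 8: C, bond orders sum to 1 (valence 4) → 3 H
  atom 9: F (halogen, monovalent) → 0 H
  atom 10: C, bond orders sum to 2 (valence 4) → 2 H
  atom 11: C, bond orders sum to 3 (valence 4) → 1 H
  atom 12: S, bond orders sum to 1 (valence 2) → 1 H
  atom 13: C, bond orders sum to 3 (valence 4) → 1 H
  atom 14: C, bond orders sum to 1 (valence 4) → 3 H
  atom 15: C, bond orders sum to 3 (valence 4) → 1 H
  atom 16: C, bond orders sum to 1 (valence 4) → 3 H
  atom 17: O, bond orders sum to 1 (valence 2) → 1 H
Totals → C:12, H:24, Cl:1, F:1, O:2, S:1.
In Hill order: C12H24ClFO2S.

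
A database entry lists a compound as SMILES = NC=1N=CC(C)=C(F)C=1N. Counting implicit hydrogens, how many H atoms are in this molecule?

8

Walk through each heavy atom and fill implicit hydrogens from standard valence (C 4, N 3, O 2, S 2, halogen 1):
  atom 1: N, bond orders sum to 1 (valence 3) → 2 H
  atom 2: C, bond orders sum to 4 (valence 4) → 0 H
  atom 3: N, bond orders sum to 3 (valence 3) → 0 H
  atom 4: C, bond orders sum to 3 (valence 4) → 1 H
  atom 5: C, bond orders sum to 4 (valence 4) → 0 H
  atom 6: C, bond orders sum to 1 (valence 4) → 3 H
  atom 7: C, bond orders sum to 4 (valence 4) → 0 H
  atom 8: F (halogen, monovalent) → 0 H
  atom 9: C, bond orders sum to 4 (valence 4) → 0 H
  atom 10: N, bond orders sum to 1 (valence 3) → 2 H
Total hydrogens: 8.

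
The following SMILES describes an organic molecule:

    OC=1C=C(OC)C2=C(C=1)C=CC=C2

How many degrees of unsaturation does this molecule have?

7

Molecular formula: C11H10O2.
DoU = (2C + 2 + N − H − X) / 2, where X is the halogen count and O/S are ignored.
    = (2·11 + 2 + 0 − 10 − 0) / 2 = 14 / 2 = 7.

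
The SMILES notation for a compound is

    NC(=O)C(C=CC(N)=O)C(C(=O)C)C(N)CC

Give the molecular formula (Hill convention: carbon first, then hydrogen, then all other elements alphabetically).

C11H19N3O3

Walk through each heavy atom and fill implicit hydrogens from standard valence (C 4, N 3, O 2, S 2, halogen 1):
  atom 1: N, bond orders sum to 1 (valence 3) → 2 H
  atom 2: C, bond orders sum to 4 (valence 4) → 0 H
  atom 3: O, bond orders sum to 2 (valence 2) → 0 H
  atom 4: C, bond orders sum to 3 (valence 4) → 1 H
  atom 5: C, bond orders sum to 3 (valence 4) → 1 H
  atom 6: C, bond orders sum to 3 (valence 4) → 1 H
  atom 7: C, bond orders sum to 4 (valence 4) → 0 H
  atom 8: N, bond orders sum to 1 (valence 3) → 2 H
  atom 9: O, bond orders sum to 2 (valence 2) → 0 H
  atom 10: C, bond orders sum to 3 (valence 4) → 1 H
  atom 11: C, bond orders sum to 4 (valence 4) → 0 H
  atom 12: O, bond orders sum to 2 (valence 2) → 0 H
  atom 13: C, bond orders sum to 1 (valence 4) → 3 H
  atom 14: C, bond orders sum to 3 (valence 4) → 1 H
  atom 15: N, bond orders sum to 1 (valence 3) → 2 H
  atom 16: C, bond orders sum to 2 (valence 4) → 2 H
  atom 17: C, bond orders sum to 1 (valence 4) → 3 H
Totals → C:11, H:19, N:3, O:3.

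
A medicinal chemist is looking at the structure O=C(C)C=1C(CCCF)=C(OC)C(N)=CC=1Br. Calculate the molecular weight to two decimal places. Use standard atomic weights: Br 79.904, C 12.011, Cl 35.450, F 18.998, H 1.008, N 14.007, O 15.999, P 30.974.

First, the molecular formula is C12H15BrFNO2 (counting implicit H from valence).
  Br: 1 × 79.904 = 79.904
  C: 12 × 12.011 = 144.132
  F: 1 × 18.998 = 18.998
  H: 15 × 1.008 = 15.120
  N: 1 × 14.007 = 14.007
  O: 2 × 15.999 = 31.998
Sum: 1×79.904 + 12×12.011 + 1×18.998 + 15×1.008 + 1×14.007 + 2×15.999 = 304.159 → 304.16 g/mol.

304.16 g/mol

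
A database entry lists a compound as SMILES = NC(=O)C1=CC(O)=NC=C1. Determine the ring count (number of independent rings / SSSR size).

1

In SMILES, each pair of matching ring-closure digits denotes one ring-closing bond; the number of such bonds equals the number of independent rings.
Ring-closure bonds here: 1.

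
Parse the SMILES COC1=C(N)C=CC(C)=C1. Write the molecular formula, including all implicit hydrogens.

C8H11NO

Walk through each heavy atom and fill implicit hydrogens from standard valence (C 4, N 3, O 2, S 2, halogen 1):
  atom 1: C, bond orders sum to 1 (valence 4) → 3 H
  atom 2: O, bond orders sum to 2 (valence 2) → 0 H
  atom 3: C, bond orders sum to 4 (valence 4) → 0 H
  atom 4: C, bond orders sum to 4 (valence 4) → 0 H
  atom 5: N, bond orders sum to 1 (valence 3) → 2 H
  atom 6: C, bond orders sum to 3 (valence 4) → 1 H
  atom 7: C, bond orders sum to 3 (valence 4) → 1 H
  atom 8: C, bond orders sum to 4 (valence 4) → 0 H
  atom 9: C, bond orders sum to 1 (valence 4) → 3 H
  atom 10: C, bond orders sum to 3 (valence 4) → 1 H
Totals → C:8, H:11, N:1, O:1.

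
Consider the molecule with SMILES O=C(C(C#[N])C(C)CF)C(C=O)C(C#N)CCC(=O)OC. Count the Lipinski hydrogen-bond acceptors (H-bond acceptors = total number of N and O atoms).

6

N atoms: 2; O atoms: 4.
Lipinski HBA = 2 + 4 = 6.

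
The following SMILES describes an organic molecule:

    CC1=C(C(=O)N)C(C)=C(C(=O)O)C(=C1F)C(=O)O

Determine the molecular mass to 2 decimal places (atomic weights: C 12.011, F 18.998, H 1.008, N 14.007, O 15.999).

255.20 g/mol

First, the molecular formula is C11H10FNO5 (counting implicit H from valence).
  C: 11 × 12.011 = 132.121
  F: 1 × 18.998 = 18.998
  H: 10 × 1.008 = 10.080
  N: 1 × 14.007 = 14.007
  O: 5 × 15.999 = 79.995
Sum: 11×12.011 + 1×18.998 + 10×1.008 + 1×14.007 + 5×15.999 = 255.201 → 255.20 g/mol.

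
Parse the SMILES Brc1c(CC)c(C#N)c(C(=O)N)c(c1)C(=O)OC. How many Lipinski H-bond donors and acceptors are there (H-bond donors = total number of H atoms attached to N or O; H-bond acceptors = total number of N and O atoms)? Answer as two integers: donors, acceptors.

2, 5

Donors: find every N or O and count the H atoms it carries.
  atom 8 (N): bond orders sum to 3 → 0 H
  atom 11 (O): bond orders sum to 2 → 0 H
  atom 12 (N): bond orders sum to 1 → 2 H
  atom 16 (O): bond orders sum to 2 → 0 H
  atom 17 (O): bond orders sum to 2 → 0 H
Lipinski HBD = 2.
Acceptors: N atoms = 2, O atoms = 3 → HBA = 5.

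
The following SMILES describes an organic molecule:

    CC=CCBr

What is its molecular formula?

Walk through each heavy atom and fill implicit hydrogens from standard valence (C 4, N 3, O 2, S 2, halogen 1):
  atom 1: C, bond orders sum to 1 (valence 4) → 3 H
  atom 2: C, bond orders sum to 3 (valence 4) → 1 H
  atom 3: C, bond orders sum to 3 (valence 4) → 1 H
  atom 4: C, bond orders sum to 2 (valence 4) → 2 H
  atom 5: Br (halogen, monovalent) → 0 H
Totals → C:4, H:7, Br:1.

C4H7Br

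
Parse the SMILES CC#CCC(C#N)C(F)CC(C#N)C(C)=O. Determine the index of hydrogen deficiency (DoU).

7

Molecular formula: C12H13FN2O.
DoU = (2C + 2 + N − H − X) / 2, where X is the halogen count and O/S are ignored.
    = (2·12 + 2 + 2 − 13 − 1) / 2 = 14 / 2 = 7.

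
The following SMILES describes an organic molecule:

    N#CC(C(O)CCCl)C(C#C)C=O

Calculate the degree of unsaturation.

Molecular formula: C9H10ClNO2.
DoU = (2C + 2 + N − H − X) / 2, where X is the halogen count and O/S are ignored.
    = (2·9 + 2 + 1 − 10 − 1) / 2 = 10 / 2 = 5.

5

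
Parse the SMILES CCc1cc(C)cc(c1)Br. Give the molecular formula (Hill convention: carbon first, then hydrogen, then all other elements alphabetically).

Walk through each heavy atom and fill implicit hydrogens from standard valence (C 4, N 3, O 2, S 2, halogen 1); for lowercase aromatic atoms, an aromatic c carries 1 H when it has two neighbours and 0 H with three, and aromatic n carries 0 H:
  atom 1: C, bond orders sum to 1 (valence 4) → 3 H
  atom 2: C, bond orders sum to 2 (valence 4) → 2 H
  atom 3: aromatic c, 3 neighbours → 0 H
  atom 4: aromatic c, 2 neighbours → 1 H
  atom 5: aromatic c, 3 neighbours → 0 H
  atom 6: C, bond orders sum to 1 (valence 4) → 3 H
  atom 7: aromatic c, 2 neighbours → 1 H
  atom 8: aromatic c, 3 neighbours → 0 H
  atom 9: aromatic c, 2 neighbours → 1 H
  atom 10: Br (halogen, monovalent) → 0 H
Totals → C:9, H:11, Br:1.
In Hill order: C9H11Br.

C9H11Br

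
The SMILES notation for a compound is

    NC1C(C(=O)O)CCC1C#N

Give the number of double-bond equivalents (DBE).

4

Degree of unsaturation = (number of rings) + (number of π bonds).
Ring closures in the SMILES: 1.
π bonds: 1 double bond (each 1 DoU), 1 triple bond (each 2 DoU) → 3 DoU from unsaturation.
Total DoU = 1 + 3 = 4.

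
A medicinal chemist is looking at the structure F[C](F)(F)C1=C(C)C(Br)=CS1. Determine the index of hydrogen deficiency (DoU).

3

Molecular formula: C6H4BrF3S.
DoU = (2C + 2 + N − H − X) / 2, where X is the halogen count and O/S are ignored.
    = (2·6 + 2 + 0 − 4 − 4) / 2 = 6 / 2 = 3.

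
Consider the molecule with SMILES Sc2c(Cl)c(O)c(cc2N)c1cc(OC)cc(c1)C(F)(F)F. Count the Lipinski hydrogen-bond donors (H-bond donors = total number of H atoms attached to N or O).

Donors: find every N or O and count the H atoms it carries.
  atom 6 (O): bond orders sum to 1 → 1 H
  atom 10 (N): bond orders sum to 1 → 2 H
  atom 14 (O): bond orders sum to 2 → 0 H
Lipinski HBD = 3.

3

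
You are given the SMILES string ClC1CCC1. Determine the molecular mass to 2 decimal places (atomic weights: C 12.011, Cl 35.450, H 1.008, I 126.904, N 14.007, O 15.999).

First, the molecular formula is C4H7Cl (counting implicit H from valence).
  C: 4 × 12.011 = 48.044
  Cl: 1 × 35.450 = 35.450
  H: 7 × 1.008 = 7.056
Sum: 4×12.011 + 1×35.450 + 7×1.008 = 90.550 → 90.55 g/mol.

90.55 g/mol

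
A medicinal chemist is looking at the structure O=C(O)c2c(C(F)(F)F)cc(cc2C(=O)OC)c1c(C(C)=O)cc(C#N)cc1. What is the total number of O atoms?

Scan the SMILES for O atoms (remember two-letter symbols like Cl and Br are single atoms).
Oxygen count: 5.

5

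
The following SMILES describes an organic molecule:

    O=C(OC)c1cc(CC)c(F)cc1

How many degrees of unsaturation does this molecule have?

5

Molecular formula: C10H11FO2.
DoU = (2C + 2 + N − H − X) / 2, where X is the halogen count and O/S are ignored.
    = (2·10 + 2 + 0 − 11 − 1) / 2 = 10 / 2 = 5.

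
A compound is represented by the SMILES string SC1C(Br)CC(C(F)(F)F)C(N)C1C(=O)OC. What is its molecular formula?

Walk through each heavy atom and fill implicit hydrogens from standard valence (C 4, N 3, O 2, S 2, halogen 1):
  atom 1: S, bond orders sum to 1 (valence 2) → 1 H
  atom 2: C, bond orders sum to 3 (valence 4) → 1 H
  atom 3: C, bond orders sum to 3 (valence 4) → 1 H
  atom 4: Br (halogen, monovalent) → 0 H
  atom 5: C, bond orders sum to 2 (valence 4) → 2 H
  atom 6: C, bond orders sum to 3 (valence 4) → 1 H
  atom 7: C, bond orders sum to 4 (valence 4) → 0 H
  atom 8: F (halogen, monovalent) → 0 H
  atom 9: F (halogen, monovalent) → 0 H
  atom 10: F (halogen, monovalent) → 0 H
  atom 11: C, bond orders sum to 3 (valence 4) → 1 H
  atom 12: N, bond orders sum to 1 (valence 3) → 2 H
  atom 13: C, bond orders sum to 3 (valence 4) → 1 H
  atom 14: C, bond orders sum to 4 (valence 4) → 0 H
  atom 15: O, bond orders sum to 2 (valence 2) → 0 H
  atom 16: O, bond orders sum to 2 (valence 2) → 0 H
  atom 17: C, bond orders sum to 1 (valence 4) → 3 H
Totals → C:9, H:13, Br:1, F:3, N:1, O:2, S:1.

C9H13BrF3NO2S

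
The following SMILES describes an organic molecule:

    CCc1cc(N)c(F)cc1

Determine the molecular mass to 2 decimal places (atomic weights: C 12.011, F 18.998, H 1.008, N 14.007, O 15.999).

139.17 g/mol

First, the molecular formula is C8H10FN (counting implicit H from valence).
  C: 8 × 12.011 = 96.088
  F: 1 × 18.998 = 18.998
  H: 10 × 1.008 = 10.080
  N: 1 × 14.007 = 14.007
Sum: 8×12.011 + 1×18.998 + 10×1.008 + 1×14.007 = 139.173 → 139.17 g/mol.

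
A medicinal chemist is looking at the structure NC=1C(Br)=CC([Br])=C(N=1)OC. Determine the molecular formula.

C6H6Br2N2O

Walk through each heavy atom and fill implicit hydrogens from standard valence (C 4, N 3, O 2, S 2, halogen 1):
  atom 1: N, bond orders sum to 1 (valence 3) → 2 H
  atom 2: C, bond orders sum to 4 (valence 4) → 0 H
  atom 3: C, bond orders sum to 4 (valence 4) → 0 H
  atom 4: Br (halogen, monovalent) → 0 H
  atom 5: C, bond orders sum to 3 (valence 4) → 1 H
  atom 6: C, bond orders sum to 4 (valence 4) → 0 H
  atom 7: Br with explicit H count 0
  atom 8: C, bond orders sum to 4 (valence 4) → 0 H
  atom 9: N, bond orders sum to 3 (valence 3) → 0 H
  atom 10: O, bond orders sum to 2 (valence 2) → 0 H
  atom 11: C, bond orders sum to 1 (valence 4) → 3 H
Totals → C:6, H:6, Br:2, N:2, O:1.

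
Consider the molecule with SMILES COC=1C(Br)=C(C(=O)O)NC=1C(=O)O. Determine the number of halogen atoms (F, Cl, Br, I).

Halogen atoms appear at heavy-atom position 5 (1×Br).
Other groups present: 2 carboxylic acid, 1 ether.
Halogen count: 1.

1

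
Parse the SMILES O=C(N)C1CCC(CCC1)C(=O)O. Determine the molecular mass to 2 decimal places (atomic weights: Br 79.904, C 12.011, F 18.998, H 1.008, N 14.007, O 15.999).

185.22 g/mol

First, the molecular formula is C9H15NO3 (counting implicit H from valence).
  C: 9 × 12.011 = 108.099
  H: 15 × 1.008 = 15.120
  N: 1 × 14.007 = 14.007
  O: 3 × 15.999 = 47.997
Sum: 9×12.011 + 15×1.008 + 1×14.007 + 3×15.999 = 185.223 → 185.22 g/mol.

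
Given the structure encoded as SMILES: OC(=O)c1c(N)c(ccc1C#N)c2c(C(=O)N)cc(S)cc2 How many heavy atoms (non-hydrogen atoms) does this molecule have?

22

Every atom symbol written in the SMILES (organic subset) is one heavy atom; implicit H are not written.
Heavy atoms by element → C:15, N:3, O:3, S:1.
Total: 22.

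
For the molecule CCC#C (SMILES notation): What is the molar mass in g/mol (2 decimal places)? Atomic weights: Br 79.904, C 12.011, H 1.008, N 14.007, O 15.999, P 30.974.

54.09 g/mol

First, the molecular formula is C4H6 (counting implicit H from valence).
  C: 4 × 12.011 = 48.044
  H: 6 × 1.008 = 6.048
Sum: 4×12.011 + 6×1.008 = 54.092 → 54.09 g/mol.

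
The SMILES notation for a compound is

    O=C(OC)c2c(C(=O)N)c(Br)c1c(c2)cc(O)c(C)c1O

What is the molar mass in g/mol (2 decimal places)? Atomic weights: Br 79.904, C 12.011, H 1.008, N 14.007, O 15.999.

First, the molecular formula is C14H12BrNO5 (counting implicit H from valence).
  Br: 1 × 79.904 = 79.904
  C: 14 × 12.011 = 168.154
  H: 12 × 1.008 = 12.096
  N: 1 × 14.007 = 14.007
  O: 5 × 15.999 = 79.995
Sum: 1×79.904 + 14×12.011 + 12×1.008 + 1×14.007 + 5×15.999 = 354.156 → 354.16 g/mol.

354.16 g/mol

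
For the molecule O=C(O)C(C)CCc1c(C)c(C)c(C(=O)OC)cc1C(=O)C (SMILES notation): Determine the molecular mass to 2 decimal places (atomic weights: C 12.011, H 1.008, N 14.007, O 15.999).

First, the molecular formula is C17H22O5 (counting implicit H from valence).
  C: 17 × 12.011 = 204.187
  H: 22 × 1.008 = 22.176
  O: 5 × 15.999 = 79.995
Sum: 17×12.011 + 22×1.008 + 5×15.999 = 306.358 → 306.36 g/mol.

306.36 g/mol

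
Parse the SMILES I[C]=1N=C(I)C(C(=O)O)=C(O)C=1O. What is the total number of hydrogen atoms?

Walk through each heavy atom and fill implicit hydrogens from standard valence (C 4, N 3, O 2, S 2, halogen 1):
  atom 1: I (halogen, monovalent) → 0 H
  atom 2: C with explicit H count 0
  atom 3: N, bond orders sum to 3 (valence 3) → 0 H
  atom 4: C, bond orders sum to 4 (valence 4) → 0 H
  atom 5: I (halogen, monovalent) → 0 H
  atom 6: C, bond orders sum to 4 (valence 4) → 0 H
  atom 7: C, bond orders sum to 4 (valence 4) → 0 H
  atom 8: O, bond orders sum to 2 (valence 2) → 0 H
  atom 9: O, bond orders sum to 1 (valence 2) → 1 H
  atom 10: C, bond orders sum to 4 (valence 4) → 0 H
  atom 11: O, bond orders sum to 1 (valence 2) → 1 H
  atom 12: C, bond orders sum to 4 (valence 4) → 0 H
  atom 13: O, bond orders sum to 1 (valence 2) → 1 H
Total hydrogens: 3.

3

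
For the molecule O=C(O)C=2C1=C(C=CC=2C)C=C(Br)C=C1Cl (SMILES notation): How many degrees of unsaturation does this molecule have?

8

Degree of unsaturation = (number of rings) + (number of π bonds).
Ring closures in the SMILES: 2.
π bonds: 6 double bonds (each 1 DoU) → 6 DoU from unsaturation.
Total DoU = 2 + 6 = 8.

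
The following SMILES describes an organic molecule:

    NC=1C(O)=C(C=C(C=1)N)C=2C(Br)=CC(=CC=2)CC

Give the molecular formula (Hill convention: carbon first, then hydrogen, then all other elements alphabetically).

C14H15BrN2O

Walk through each heavy atom and fill implicit hydrogens from standard valence (C 4, N 3, O 2, S 2, halogen 1):
  atom 1: N, bond orders sum to 1 (valence 3) → 2 H
  atom 2: C, bond orders sum to 4 (valence 4) → 0 H
  atom 3: C, bond orders sum to 4 (valence 4) → 0 H
  atom 4: O, bond orders sum to 1 (valence 2) → 1 H
  atom 5: C, bond orders sum to 4 (valence 4) → 0 H
  atom 6: C, bond orders sum to 3 (valence 4) → 1 H
  atom 7: C, bond orders sum to 4 (valence 4) → 0 H
  atom 8: C, bond orders sum to 3 (valence 4) → 1 H
  atom 9: N, bond orders sum to 1 (valence 3) → 2 H
  atom 10: C, bond orders sum to 4 (valence 4) → 0 H
  atom 11: C, bond orders sum to 4 (valence 4) → 0 H
  atom 12: Br (halogen, monovalent) → 0 H
  atom 13: C, bond orders sum to 3 (valence 4) → 1 H
  atom 14: C, bond orders sum to 4 (valence 4) → 0 H
  atom 15: C, bond orders sum to 3 (valence 4) → 1 H
  atom 16: C, bond orders sum to 3 (valence 4) → 1 H
  atom 17: C, bond orders sum to 2 (valence 4) → 2 H
  atom 18: C, bond orders sum to 1 (valence 4) → 3 H
Totals → C:14, H:15, Br:1, N:2, O:1.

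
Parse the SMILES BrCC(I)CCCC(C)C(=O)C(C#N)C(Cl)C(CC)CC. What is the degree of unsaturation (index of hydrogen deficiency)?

Degree of unsaturation = (number of rings) + (number of π bonds).
Ring closures in the SMILES: 0.
π bonds: 1 double bond (each 1 DoU), 1 triple bond (each 2 DoU) → 3 DoU from unsaturation.
Total DoU = 0 + 3 = 3.

3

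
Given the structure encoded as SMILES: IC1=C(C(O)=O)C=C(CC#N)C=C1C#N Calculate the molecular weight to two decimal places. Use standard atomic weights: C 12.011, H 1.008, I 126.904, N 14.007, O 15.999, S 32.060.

First, the molecular formula is C10H5IN2O2 (counting implicit H from valence).
  C: 10 × 12.011 = 120.110
  H: 5 × 1.008 = 5.040
  I: 1 × 126.904 = 126.904
  N: 2 × 14.007 = 28.014
  O: 2 × 15.999 = 31.998
Sum: 10×12.011 + 5×1.008 + 1×126.904 + 2×14.007 + 2×15.999 = 312.066 → 312.07 g/mol.

312.07 g/mol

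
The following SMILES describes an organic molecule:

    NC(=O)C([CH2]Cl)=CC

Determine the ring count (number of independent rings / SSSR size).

0

In SMILES, each pair of matching ring-closure digits denotes one ring-closing bond; the number of such bonds equals the number of independent rings.
Ring-closure bonds here: 0.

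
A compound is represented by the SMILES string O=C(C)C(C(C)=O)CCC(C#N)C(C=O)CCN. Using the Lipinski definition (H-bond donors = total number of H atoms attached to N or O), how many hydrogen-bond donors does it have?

2

Donors: find every N or O and count the H atoms it carries.
  atom 1 (O): bond orders sum to 2 → 0 H
  atom 7 (O): bond orders sum to 2 → 0 H
  atom 12 (N): bond orders sum to 3 → 0 H
  atom 15 (O): bond orders sum to 2 → 0 H
  atom 18 (N): bond orders sum to 1 → 2 H
Lipinski HBD = 2.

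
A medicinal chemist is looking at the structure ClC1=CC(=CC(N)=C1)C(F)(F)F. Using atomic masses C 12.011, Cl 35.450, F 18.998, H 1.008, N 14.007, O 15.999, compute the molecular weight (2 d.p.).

First, the molecular formula is C7H5ClF3N (counting implicit H from valence).
  C: 7 × 12.011 = 84.077
  Cl: 1 × 35.450 = 35.450
  F: 3 × 18.998 = 56.994
  H: 5 × 1.008 = 5.040
  N: 1 × 14.007 = 14.007
Sum: 7×12.011 + 1×35.450 + 3×18.998 + 5×1.008 + 1×14.007 = 195.568 → 195.57 g/mol.

195.57 g/mol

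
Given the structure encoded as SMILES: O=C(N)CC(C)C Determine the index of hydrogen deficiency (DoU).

1

Molecular formula: C5H11NO.
DoU = (2C + 2 + N − H − X) / 2, where X is the halogen count and O/S are ignored.
    = (2·5 + 2 + 1 − 11 − 0) / 2 = 2 / 2 = 1.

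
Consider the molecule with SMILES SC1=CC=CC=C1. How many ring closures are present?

1

In SMILES, each pair of matching ring-closure digits denotes one ring-closing bond; the number of such bonds equals the number of independent rings.
Ring-closure bonds here: 1.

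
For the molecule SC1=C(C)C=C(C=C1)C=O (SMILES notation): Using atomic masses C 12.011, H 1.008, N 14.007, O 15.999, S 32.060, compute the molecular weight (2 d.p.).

First, the molecular formula is C8H8OS (counting implicit H from valence).
  C: 8 × 12.011 = 96.088
  H: 8 × 1.008 = 8.064
  O: 1 × 15.999 = 15.999
  S: 1 × 32.060 = 32.060
Sum: 8×12.011 + 8×1.008 + 1×15.999 + 1×32.060 = 152.211 → 152.21 g/mol.

152.21 g/mol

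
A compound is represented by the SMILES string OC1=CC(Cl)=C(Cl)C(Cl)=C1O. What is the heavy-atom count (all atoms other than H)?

Every atom symbol written in the SMILES (organic subset) is one heavy atom; implicit H are not written.
Heavy atoms by element → C:6, Cl:3, O:2.
Total: 11.

11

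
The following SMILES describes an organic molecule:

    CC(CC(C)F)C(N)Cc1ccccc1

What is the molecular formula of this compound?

Walk through each heavy atom and fill implicit hydrogens from standard valence (C 4, N 3, O 2, S 2, halogen 1); for lowercase aromatic atoms, an aromatic c carries 1 H when it has two neighbours and 0 H with three, and aromatic n carries 0 H:
  atom 1: C, bond orders sum to 1 (valence 4) → 3 H
  atom 2: C, bond orders sum to 3 (valence 4) → 1 H
  atom 3: C, bond orders sum to 2 (valence 4) → 2 H
  atom 4: C, bond orders sum to 3 (valence 4) → 1 H
  atom 5: C, bond orders sum to 1 (valence 4) → 3 H
  atom 6: F (halogen, monovalent) → 0 H
  atom 7: C, bond orders sum to 3 (valence 4) → 1 H
  atom 8: N, bond orders sum to 1 (valence 3) → 2 H
  atom 9: C, bond orders sum to 2 (valence 4) → 2 H
  atom 10: aromatic c, 3 neighbours → 0 H
  atom 11: aromatic c, 2 neighbours → 1 H
  atom 12: aromatic c, 2 neighbours → 1 H
  atom 13: aromatic c, 2 neighbours → 1 H
  atom 14: aromatic c, 2 neighbours → 1 H
  atom 15: aromatic c, 2 neighbours → 1 H
Totals → C:13, H:20, F:1, N:1.

C13H20FN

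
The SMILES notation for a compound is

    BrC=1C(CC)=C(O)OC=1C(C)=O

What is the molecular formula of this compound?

Walk through each heavy atom and fill implicit hydrogens from standard valence (C 4, N 3, O 2, S 2, halogen 1):
  atom 1: Br (halogen, monovalent) → 0 H
  atom 2: C, bond orders sum to 4 (valence 4) → 0 H
  atom 3: C, bond orders sum to 4 (valence 4) → 0 H
  atom 4: C, bond orders sum to 2 (valence 4) → 2 H
  atom 5: C, bond orders sum to 1 (valence 4) → 3 H
  atom 6: C, bond orders sum to 4 (valence 4) → 0 H
  atom 7: O, bond orders sum to 1 (valence 2) → 1 H
  atom 8: O, bond orders sum to 2 (valence 2) → 0 H
  atom 9: C, bond orders sum to 4 (valence 4) → 0 H
  atom 10: C, bond orders sum to 4 (valence 4) → 0 H
  atom 11: C, bond orders sum to 1 (valence 4) → 3 H
  atom 12: O, bond orders sum to 2 (valence 2) → 0 H
Totals → C:8, H:9, Br:1, O:3.

C8H9BrO3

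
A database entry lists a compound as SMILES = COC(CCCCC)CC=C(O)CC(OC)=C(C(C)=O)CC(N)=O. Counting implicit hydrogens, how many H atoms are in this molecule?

31

Walk through each heavy atom and fill implicit hydrogens from standard valence (C 4, N 3, O 2, S 2, halogen 1):
  atom 1: C, bond orders sum to 1 (valence 4) → 3 H
  atom 2: O, bond orders sum to 2 (valence 2) → 0 H
  atom 3: C, bond orders sum to 3 (valence 4) → 1 H
  atom 4: C, bond orders sum to 2 (valence 4) → 2 H
  atom 5: C, bond orders sum to 2 (valence 4) → 2 H
  atom 6: C, bond orders sum to 2 (valence 4) → 2 H
  atom 7: C, bond orders sum to 2 (valence 4) → 2 H
  atom 8: C, bond orders sum to 1 (valence 4) → 3 H
  atom 9: C, bond orders sum to 2 (valence 4) → 2 H
  atom 10: C, bond orders sum to 3 (valence 4) → 1 H
  atom 11: C, bond orders sum to 4 (valence 4) → 0 H
  atom 12: O, bond orders sum to 1 (valence 2) → 1 H
  atom 13: C, bond orders sum to 2 (valence 4) → 2 H
  atom 14: C, bond orders sum to 4 (valence 4) → 0 H
  atom 15: O, bond orders sum to 2 (valence 2) → 0 H
  atom 16: C, bond orders sum to 1 (valence 4) → 3 H
  atom 17: C, bond orders sum to 4 (valence 4) → 0 H
  atom 18: C, bond orders sum to 4 (valence 4) → 0 H
  atom 19: C, bond orders sum to 1 (valence 4) → 3 H
  atom 20: O, bond orders sum to 2 (valence 2) → 0 H
  atom 21: C, bond orders sum to 2 (valence 4) → 2 H
  atom 22: C, bond orders sum to 4 (valence 4) → 0 H
  atom 23: N, bond orders sum to 1 (valence 3) → 2 H
  atom 24: O, bond orders sum to 2 (valence 2) → 0 H
Total hydrogens: 31.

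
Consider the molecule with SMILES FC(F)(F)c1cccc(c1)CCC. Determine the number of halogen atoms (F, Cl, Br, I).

Halogen atoms appear at heavy-atom positions 1, 3, 4 (3×F).
Halogen count: 3.

3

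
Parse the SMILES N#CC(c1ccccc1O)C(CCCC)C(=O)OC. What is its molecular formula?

C15H19NO3

Walk through each heavy atom and fill implicit hydrogens from standard valence (C 4, N 3, O 2, S 2, halogen 1); for lowercase aromatic atoms, an aromatic c carries 1 H when it has two neighbours and 0 H with three, and aromatic n carries 0 H:
  atom 1: N, bond orders sum to 3 (valence 3) → 0 H
  atom 2: C, bond orders sum to 4 (valence 4) → 0 H
  atom 3: C, bond orders sum to 3 (valence 4) → 1 H
  atom 4: aromatic c, 3 neighbours → 0 H
  atom 5: aromatic c, 2 neighbours → 1 H
  atom 6: aromatic c, 2 neighbours → 1 H
  atom 7: aromatic c, 2 neighbours → 1 H
  atom 8: aromatic c, 2 neighbours → 1 H
  atom 9: aromatic c, 3 neighbours → 0 H
  atom 10: O, bond orders sum to 1 (valence 2) → 1 H
  atom 11: C, bond orders sum to 3 (valence 4) → 1 H
  atom 12: C, bond orders sum to 2 (valence 4) → 2 H
  atom 13: C, bond orders sum to 2 (valence 4) → 2 H
  atom 14: C, bond orders sum to 2 (valence 4) → 2 H
  atom 15: C, bond orders sum to 1 (valence 4) → 3 H
  atom 16: C, bond orders sum to 4 (valence 4) → 0 H
  atom 17: O, bond orders sum to 2 (valence 2) → 0 H
  atom 18: O, bond orders sum to 2 (valence 2) → 0 H
  atom 19: C, bond orders sum to 1 (valence 4) → 3 H
Totals → C:15, H:19, N:1, O:3.
In Hill order: C15H19NO3.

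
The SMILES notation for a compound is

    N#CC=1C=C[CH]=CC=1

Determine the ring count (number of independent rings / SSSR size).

1

In SMILES, each pair of matching ring-closure digits denotes one ring-closing bond; the number of such bonds equals the number of independent rings.
Ring-closure bonds here: 1.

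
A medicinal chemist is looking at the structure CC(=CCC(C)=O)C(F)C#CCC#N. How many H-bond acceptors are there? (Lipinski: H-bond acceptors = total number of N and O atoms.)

2

N atoms: 1; O atoms: 1.
Lipinski HBA = 1 + 1 = 2.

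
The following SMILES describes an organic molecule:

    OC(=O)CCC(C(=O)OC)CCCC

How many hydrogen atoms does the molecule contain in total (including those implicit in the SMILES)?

Walk through each heavy atom and fill implicit hydrogens from standard valence (C 4, N 3, O 2, S 2, halogen 1):
  atom 1: O, bond orders sum to 1 (valence 2) → 1 H
  atom 2: C, bond orders sum to 4 (valence 4) → 0 H
  atom 3: O, bond orders sum to 2 (valence 2) → 0 H
  atom 4: C, bond orders sum to 2 (valence 4) → 2 H
  atom 5: C, bond orders sum to 2 (valence 4) → 2 H
  atom 6: C, bond orders sum to 3 (valence 4) → 1 H
  atom 7: C, bond orders sum to 4 (valence 4) → 0 H
  atom 8: O, bond orders sum to 2 (valence 2) → 0 H
  atom 9: O, bond orders sum to 2 (valence 2) → 0 H
  atom 10: C, bond orders sum to 1 (valence 4) → 3 H
  atom 11: C, bond orders sum to 2 (valence 4) → 2 H
  atom 12: C, bond orders sum to 2 (valence 4) → 2 H
  atom 13: C, bond orders sum to 2 (valence 4) → 2 H
  atom 14: C, bond orders sum to 1 (valence 4) → 3 H
Total hydrogens: 18.

18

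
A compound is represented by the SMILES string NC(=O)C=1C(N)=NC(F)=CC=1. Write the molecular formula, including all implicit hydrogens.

C6H6FN3O

Walk through each heavy atom and fill implicit hydrogens from standard valence (C 4, N 3, O 2, S 2, halogen 1):
  atom 1: N, bond orders sum to 1 (valence 3) → 2 H
  atom 2: C, bond orders sum to 4 (valence 4) → 0 H
  atom 3: O, bond orders sum to 2 (valence 2) → 0 H
  atom 4: C, bond orders sum to 4 (valence 4) → 0 H
  atom 5: C, bond orders sum to 4 (valence 4) → 0 H
  atom 6: N, bond orders sum to 1 (valence 3) → 2 H
  atom 7: N, bond orders sum to 3 (valence 3) → 0 H
  atom 8: C, bond orders sum to 4 (valence 4) → 0 H
  atom 9: F (halogen, monovalent) → 0 H
  atom 10: C, bond orders sum to 3 (valence 4) → 1 H
  atom 11: C, bond orders sum to 3 (valence 4) → 1 H
Totals → C:6, H:6, F:1, N:3, O:1.
In Hill order: C6H6FN3O.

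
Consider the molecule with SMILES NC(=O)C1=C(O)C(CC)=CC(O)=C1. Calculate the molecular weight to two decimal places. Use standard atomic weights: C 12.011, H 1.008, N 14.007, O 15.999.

181.19 g/mol

First, the molecular formula is C9H11NO3 (counting implicit H from valence).
  C: 9 × 12.011 = 108.099
  H: 11 × 1.008 = 11.088
  N: 1 × 14.007 = 14.007
  O: 3 × 15.999 = 47.997
Sum: 9×12.011 + 11×1.008 + 1×14.007 + 3×15.999 = 181.191 → 181.19 g/mol.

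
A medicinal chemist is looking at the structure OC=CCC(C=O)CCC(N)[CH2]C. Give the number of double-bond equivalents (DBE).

Molecular formula: C10H19NO2.
DoU = (2C + 2 + N − H − X) / 2, where X is the halogen count and O/S are ignored.
    = (2·10 + 2 + 1 − 19 − 0) / 2 = 4 / 2 = 2.

2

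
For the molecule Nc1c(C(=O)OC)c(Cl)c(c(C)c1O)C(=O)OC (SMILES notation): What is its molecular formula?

C11H12ClNO5

Walk through each heavy atom and fill implicit hydrogens from standard valence (C 4, N 3, O 2, S 2, halogen 1); for lowercase aromatic atoms, an aromatic c carries 1 H when it has two neighbours and 0 H with three, and aromatic n carries 0 H:
  atom 1: N, bond orders sum to 1 (valence 3) → 2 H
  atom 2: aromatic c, 3 neighbours → 0 H
  atom 3: aromatic c, 3 neighbours → 0 H
  atom 4: C, bond orders sum to 4 (valence 4) → 0 H
  atom 5: O, bond orders sum to 2 (valence 2) → 0 H
  atom 6: O, bond orders sum to 2 (valence 2) → 0 H
  atom 7: C, bond orders sum to 1 (valence 4) → 3 H
  atom 8: aromatic c, 3 neighbours → 0 H
  atom 9: Cl (halogen, monovalent) → 0 H
  atom 10: aromatic c, 3 neighbours → 0 H
  atom 11: aromatic c, 3 neighbours → 0 H
  atom 12: C, bond orders sum to 1 (valence 4) → 3 H
  atom 13: aromatic c, 3 neighbours → 0 H
  atom 14: O, bond orders sum to 1 (valence 2) → 1 H
  atom 15: C, bond orders sum to 4 (valence 4) → 0 H
  atom 16: O, bond orders sum to 2 (valence 2) → 0 H
  atom 17: O, bond orders sum to 2 (valence 2) → 0 H
  atom 18: C, bond orders sum to 1 (valence 4) → 3 H
Totals → C:11, H:12, Cl:1, N:1, O:5.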